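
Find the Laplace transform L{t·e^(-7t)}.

L{t^n·e^(at)} = n!/(s-a)^(n+1), so L{t·e^(-7t)} = 1/(s+7)^2

Final answer: 1/(s+7)^2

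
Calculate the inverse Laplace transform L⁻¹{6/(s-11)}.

L⁻¹{1/(s-a)} = e^(at), so L⁻¹{1/(s-11)} = e^(11t), and L⁻¹{6/(s-11)} = 6·e^(11t)

Final answer: 6·e^(11t)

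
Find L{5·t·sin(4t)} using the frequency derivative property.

L{sin(4t)} = 4/(s² + 16). By L{t·f(t)} = -F'(s): -d/ds[4/(s² + 16)] = -(4)·(-2s)/(s² + 16)² = 8s/(s² + 16)². Then L{5·t·sin(4t)} = 5·8s/(s² + 16)² = 40s/(s² + 16)²

Final answer: 40s/(s² + 16)²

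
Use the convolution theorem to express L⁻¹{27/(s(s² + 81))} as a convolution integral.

27/(s(s² + 81)) = (1/s)·(27/(s² + 81)) = L{1}·L{3·sin(9t)}. So f(t) = 1*(3·sin(9t)) = ∫₀ᵗ 3·sin(9τ) dτ

Final answer: ∫₀ᵗ 3·sin(9τ) dτ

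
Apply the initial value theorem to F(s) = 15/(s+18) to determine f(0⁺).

f(0⁺) = lim_{s→∞} s·15/(s+18) = lim_{s→∞} 15s/(s+18) = 15

Final answer: 15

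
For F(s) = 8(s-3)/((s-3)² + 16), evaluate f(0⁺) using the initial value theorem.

f(0⁺) = lim_{s→∞} sF(s) = lim_{s→∞} 8s(s-3)/((s-3)² + 16) = 8

Final answer: 8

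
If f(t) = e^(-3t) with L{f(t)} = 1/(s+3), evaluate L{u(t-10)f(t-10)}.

Time shift theorem: L{u(t-a)f(t-a)} = e^(-as)F(s). Here a=10, F(s) = 1/(s+3), so L{u(t-10)f(t-10)} = e^(-10s)·1/(s+3)

Final answer: e^(-10s)·1/(s+3)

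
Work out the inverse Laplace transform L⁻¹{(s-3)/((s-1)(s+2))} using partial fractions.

Using partial fractions, f(t) = (-2e^t + 5e^(-2t))/3

Final answer: (-2e^t + 5e^(-2t))/3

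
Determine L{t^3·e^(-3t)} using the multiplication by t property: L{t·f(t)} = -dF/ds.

Using L{t^n·e^(at)} = n!/(s-a)^(n+1), L{t^3·e^(-3t)} = 6/(s+3)^4

Final answer: 6/(s+3)^4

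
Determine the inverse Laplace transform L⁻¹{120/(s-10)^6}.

L⁻¹{n!/(s-a)^(n+1)} = t^n·e^(at), so L⁻¹{120/(s-10)^6} = t^5·e^(10t)

Final answer: t^5·e^(10t)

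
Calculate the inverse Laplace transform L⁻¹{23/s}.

L⁻¹{c/s} = c, so L⁻¹{23/s} = 23

Final answer: 23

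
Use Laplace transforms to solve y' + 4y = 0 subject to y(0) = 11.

L{y'} + 4L{y} = 0. sY - 11 + 4Y = 0. Y(s+4) = 11. Y = 11/(s+4)

Final answer: y(t) = 11e^(-4t)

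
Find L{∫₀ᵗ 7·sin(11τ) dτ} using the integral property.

L{∫₀ᵗ f(τ)dτ} = F(s)/s with F(s) = 77/(s² + 121), so the result is (77/(s² + 121))/s = 77/(s(s² + 121))

Final answer: 77/(s(s² + 121))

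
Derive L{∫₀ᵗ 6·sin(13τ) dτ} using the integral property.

L{∫₀ᵗ f(τ)dτ} = F(s)/s with F(s) = 78/(s² + 169), so the result is (78/(s² + 169))/s = 78/(s(s² + 169))

Final answer: 78/(s(s² + 169))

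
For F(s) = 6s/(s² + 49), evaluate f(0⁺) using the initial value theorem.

f(0⁺) = lim_{s→∞} s·6s/(s² + 49) = lim_{s→∞} 6s²/(s² + 49) = 6

Final answer: 6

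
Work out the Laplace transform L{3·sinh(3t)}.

L{sinh(ωt)} = ω/(s² - ω²), so L{sinh(3t)} = 3/(s² - 9). Then L{3·sinh(3t)} = 3·3/(s² - 9) = 9/(s² - 9)

Final answer: 9/(s² - 9)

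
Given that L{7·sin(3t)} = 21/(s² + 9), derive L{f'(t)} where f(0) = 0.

L{f'(t)} = s·F(s) - f(0) = s·21/(s² + 9) - 0 = 21s/(s² + 9)

Final answer: 21s/(s² + 9)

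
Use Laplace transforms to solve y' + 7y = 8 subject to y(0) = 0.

sY + 7Y = 8/s. Y = 8/(s(s+7)). Partial fractions: Y = 8/7/s - 8/7/(s+7)

Final answer: y(t) = 8/7(1 - e^(-7t))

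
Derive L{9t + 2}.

L{9t + 2} = 9·L{t} + 2·L{1} = 9/s² + 2/s

Final answer: 9/s² + 2/s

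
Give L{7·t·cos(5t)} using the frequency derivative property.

L{cos(5t)} = s/(s² + 25). Derivative: d/ds[s/(s² + 25)] = [(s² + 25) - s·2s]/(s² + 25)² = (25 - s²)/(s² + 25)². So L{t·cos(5t)} = -F'(s) = (s² - 25)/(s² + 25)². Then L{7·t·cos(5t)} = 7·(s² - 25)/(s² + 25)²

Final answer: 7·(s² - 25)/(s² + 25)²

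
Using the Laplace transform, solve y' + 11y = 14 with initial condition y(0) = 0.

sY + 11Y = 14/s. Y = 14/(s(s+11)). Partial fractions: Y = 14/11/s - 14/11/(s+11)

Final answer: y(t) = 14/11(1 - e^(-11t))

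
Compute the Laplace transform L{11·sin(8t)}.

L{sin(ωt)} = ω/(s² + ω²), so L{sin(8t)} = 8/(s² + 64). Then L{11·sin(8t)} = 11·8/(s² + 64) = 88/(s² + 64)

Final answer: 88/(s² + 64)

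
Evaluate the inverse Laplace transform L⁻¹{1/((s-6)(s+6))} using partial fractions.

Decompose: A/(s-6) + B/(s+6). A = 1/12, B = -1/12. f(t) = (e^(6t) - e^(-6t))/12

Final answer: (e^(6t) - e^(-6t))/12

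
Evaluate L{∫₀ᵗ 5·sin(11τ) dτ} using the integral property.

L{∫₀ᵗ f(τ)dτ} = F(s)/s with F(s) = 55/(s² + 121), so the result is (55/(s² + 121))/s = 55/(s(s² + 121))

Final answer: 55/(s(s² + 121))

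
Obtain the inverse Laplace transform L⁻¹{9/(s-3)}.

L⁻¹{1/(s-a)} = e^(at), so L⁻¹{1/(s-3)} = e^(3t), and L⁻¹{9/(s-3)} = 9·e^(3t)

Final answer: 9·e^(3t)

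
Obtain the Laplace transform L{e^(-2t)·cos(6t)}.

L{e^(at)·cos(ωt)} = (s-a)/((s-a)² + ω²), so L{e^(-2t)·cos(6t)} = (s+2)/((s+2)² + 36)

Final answer: (s+2)/((s+2)² + 36)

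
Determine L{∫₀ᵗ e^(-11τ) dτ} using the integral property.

L{∫₀ᵗ f(τ)dτ} = F(s)/s with F(s) = 1/(s+11), so L{∫₀ᵗ e^(-11τ) dτ} = 1/(s(s+11))

Final answer: 1/(s(s+11))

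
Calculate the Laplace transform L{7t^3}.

L{7t^3} = 7 · L{t^3} = 7 · 6/s^4 = 42/s^4

Final answer: 42/s^4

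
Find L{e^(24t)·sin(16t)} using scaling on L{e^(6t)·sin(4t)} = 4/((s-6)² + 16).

Scaling with a=4: L{e^(24t)·sin(16t)} = (1/4) · 4/((s/4-6)² + 16). Simplifying: 16/((s-24)² + 256)

Final answer: 16/((s-24)² + 256)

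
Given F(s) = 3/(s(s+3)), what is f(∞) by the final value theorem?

f(∞) = lim_{s→0} s·3/(s(s+3)) = lim_{s→0} 3/(s+3) = 3/3 = 1

Final answer: 1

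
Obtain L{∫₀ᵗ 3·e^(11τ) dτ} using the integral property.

L{∫₀ᵗ f(τ)dτ} = F(s)/s with F(s) = 3/(s-11), so L{∫₀ᵗ 3·e^(11τ) dτ} = 3/(s(s-11))

Final answer: 3/(s(s-11))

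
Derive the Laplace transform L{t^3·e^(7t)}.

L{t^n·e^(at)} = n!/(s-a)^(n+1), so L{t^3·e^(7t)} = 6/(s-7)^4

Final answer: 6/(s-7)^4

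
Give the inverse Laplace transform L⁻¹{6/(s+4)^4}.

L⁻¹{n!/(s-a)^(n+1)} = t^n·e^(at), so L⁻¹{6/(s+4)^4} = t^3·e^(-4t)

Final answer: t^3·e^(-4t)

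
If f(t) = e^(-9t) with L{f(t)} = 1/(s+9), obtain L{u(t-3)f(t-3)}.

Time shift theorem: L{u(t-a)f(t-a)} = e^(-as)F(s). Here a=3, F(s) = 1/(s+9), so L{u(t-3)f(t-3)} = e^(-3s)·1/(s+9)

Final answer: e^(-3s)·1/(s+9)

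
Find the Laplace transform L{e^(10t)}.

L{e^(at)} = 1/(s-a), so L{e^(10t)} = 1/(s-10)

Final answer: 1/(s-10)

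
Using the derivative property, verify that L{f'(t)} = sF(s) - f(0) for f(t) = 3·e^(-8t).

f'(t) = -24e^(-8t). Direct: L{f'(t)} = -24/(s+8). Property: s·3/(s+8) - 3 = (3s - 3(s+8))/(s+8) = -24/(s+8). ✓

Final answer: -24/(s+8)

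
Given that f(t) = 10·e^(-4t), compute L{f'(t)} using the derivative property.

f(0) = 10, F(s) = 10/(s+4). L{f'(t)} = s·F(s) - f(0) = 10s/(s+4) - 10 = (10s - 10(s+4))/(s+4) = -40/(s+4)

Final answer: -40/(s+4)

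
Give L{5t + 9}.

L{5t + 9} = 5·L{t} + 9·L{1} = 5/s² + 9/s

Final answer: 5/s² + 9/s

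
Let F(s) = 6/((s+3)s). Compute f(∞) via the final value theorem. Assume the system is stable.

f(∞) = lim_{s→0} sF(s) = lim_{s→0} 6/(s+3) = 2

Final answer: 2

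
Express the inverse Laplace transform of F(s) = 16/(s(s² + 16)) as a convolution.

16/(s(s² + 16)) = (1/s)·(16/(s² + 16)) = L{1}·L{4·sin(4t)}. So f(t) = 1*(4·sin(4t)) = ∫₀ᵗ 4·sin(4τ) dτ

Final answer: ∫₀ᵗ 4·sin(4τ) dτ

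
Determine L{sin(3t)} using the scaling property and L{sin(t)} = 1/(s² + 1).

Using L{f(at)} = (1/a)F(s/a) with a=3: L{sin(3t)} = (1/3) · 1/((s/3)² + 1) = (1/3) · 1·9/(s² + 9) = 3/(s² + 9)

Final answer: 3/(s² + 9)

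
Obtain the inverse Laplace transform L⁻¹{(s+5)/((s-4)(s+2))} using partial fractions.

Using partial fractions, f(t) = (9e^(4t) - 3e^(-2t))/6

Final answer: (9e^(4t) - 3e^(-2t))/6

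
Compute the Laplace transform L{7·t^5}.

L{t^n} = n!/s^(n+1), so L{t^5} = 120/s^6. Then L{7·t^5} = 7·120/s^6 = 840/s^6

Final answer: 840/s^6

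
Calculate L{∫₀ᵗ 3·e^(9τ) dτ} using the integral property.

L{∫₀ᵗ f(τ)dτ} = F(s)/s with F(s) = 3/(s-9), so L{∫₀ᵗ 3·e^(9τ) dτ} = 3/(s(s-9))

Final answer: 3/(s(s-9))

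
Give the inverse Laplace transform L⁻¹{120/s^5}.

L⁻¹{n!/s^(n+1)} = t^n with n=4. So L⁻¹{24/s^5} = t^4, and L⁻¹{120/s^5} = (120/24)·t^4 = 5·t^4

Final answer: 5·t^4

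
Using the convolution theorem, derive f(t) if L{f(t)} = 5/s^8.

5/s^8 = (5/s)·(1/s^7) = L{5}·L{t^6/720}. By convolution, f(t) = 5*t^6/720 = ∫₀ᵗ 5·τ^6/720 dτ = 5·t^7/5040

Final answer: 5·t^7/5040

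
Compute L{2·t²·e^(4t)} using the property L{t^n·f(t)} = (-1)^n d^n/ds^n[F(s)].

L{e^(4t)} = 1/(s-4). d/ds[1/(s-4)] = -1/(s-4)². d²/ds²[1/(s-4)] = 2/(s-4)³. So L{t²·e^(4t)} = (-1)² · 2/(s-4)³ = 2/(s-4)³. Then L{2·t²·e^(4t)} = 2·2/(s-4)³ = 4/(s-4)³

Final answer: 4/(s-4)³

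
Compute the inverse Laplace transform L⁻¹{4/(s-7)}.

L⁻¹{1/(s-a)} = e^(at), so L⁻¹{1/(s-7)} = e^(7t), and L⁻¹{4/(s-7)} = 4·e^(7t)

Final answer: 4·e^(7t)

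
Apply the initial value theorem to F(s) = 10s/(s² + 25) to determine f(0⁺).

f(0⁺) = lim_{s→∞} s·10s/(s² + 25) = lim_{s→∞} 10s²/(s² + 25) = 10

Final answer: 10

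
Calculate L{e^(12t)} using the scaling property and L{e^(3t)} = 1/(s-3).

Using L{f(at)} = (1/a)F(s/a) with a=4 and f(t) = e^(3t): L{e^(12t)} = (1/4) · 1/((s/4)-3) = (1/4) · 4/(s-12) = 1/(s-12)

Final answer: 1/(s-12)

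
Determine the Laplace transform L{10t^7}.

L{10t^7} = 10 · L{t^7} = 10 · 5040/s^8 = 50400/s^8

Final answer: 50400/s^8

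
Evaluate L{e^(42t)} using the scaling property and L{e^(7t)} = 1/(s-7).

Using L{f(at)} = (1/a)F(s/a) with a=6 and f(t) = e^(7t): L{e^(42t)} = (1/6) · 1/((s/6)-7) = (1/6) · 6/(s-42) = 1/(s-42)

Final answer: 1/(s-42)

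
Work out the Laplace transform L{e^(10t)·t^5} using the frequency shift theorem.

L{e^(at)·t^n} = n!/(s-a)^(n+1), so L{e^(10t)·t^5} = 120/(s-10)^6

Final answer: 120/(s-10)^6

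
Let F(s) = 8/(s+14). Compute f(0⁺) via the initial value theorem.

f(0⁺) = lim_{s→∞} s·8/(s+14) = lim_{s→∞} 8s/(s+14) = 8

Final answer: 8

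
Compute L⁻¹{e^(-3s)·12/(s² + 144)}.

L⁻¹{12/(s² + 144)} = sin(12t). By the time shift theorem, L⁻¹{e^(-as)F(s)} = u(t-a)f(t-a) with a=3, so L⁻¹{e^(-3s)·12/(s² + 144)} = u(t-3)·sin(12(t-3))

Final answer: u(t-3)·sin(12(t-3))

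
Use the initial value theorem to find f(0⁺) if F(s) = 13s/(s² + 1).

f(0⁺) = lim_{s→∞} s·13s/(s² + 1) = lim_{s→∞} 13s²/(s² + 1) = 13

Final answer: 13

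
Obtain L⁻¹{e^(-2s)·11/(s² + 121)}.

L⁻¹{11/(s² + 121)} = sin(11t). By the time shift theorem, L⁻¹{e^(-as)F(s)} = u(t-a)f(t-a) with a=2, so L⁻¹{e^(-2s)·11/(s² + 121)} = u(t-2)·sin(11(t-2))

Final answer: u(t-2)·sin(11(t-2))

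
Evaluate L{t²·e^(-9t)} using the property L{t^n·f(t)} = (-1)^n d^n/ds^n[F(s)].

L{e^(-9t)} = 1/(s+9). d/ds[1/(s+9)] = -1/(s+9)². d²/ds²[1/(s+9)] = 2/(s+9)³. So L{t²·e^(-9t)} = (-1)² · 2/(s+9)³ = 2/(s+9)³

Final answer: 2/(s+9)³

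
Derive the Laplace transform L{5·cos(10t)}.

L{cos(ωt)} = s/(s² + ω²), so L{cos(10t)} = s/(s² + 100). Then L{5·cos(10t)} = 5·s/(s² + 100) = 5s/(s² + 100)

Final answer: 5s/(s² + 100)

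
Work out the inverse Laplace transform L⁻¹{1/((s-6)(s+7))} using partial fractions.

Decompose: A/(s-6) + B/(s+7). A = 1/13, B = -1/13. f(t) = (e^(6t) - e^(-7t))/13

Final answer: (e^(6t) - e^(-7t))/13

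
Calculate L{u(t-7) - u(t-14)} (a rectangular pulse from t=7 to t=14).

L{u(t-a)} = e^(-as)/s. L{u(t-7) - u(t-14)} = (e^(-7s) - e^(-14s))/s

Final answer: (e^(-7s) - e^(-14s))/s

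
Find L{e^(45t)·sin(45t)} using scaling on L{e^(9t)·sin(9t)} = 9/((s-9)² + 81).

Scaling with a=5: L{e^(45t)·sin(45t)} = (1/5) · 9/((s/5-9)² + 81). Simplifying: 45/((s-45)² + 2025)

Final answer: 45/((s-45)² + 2025)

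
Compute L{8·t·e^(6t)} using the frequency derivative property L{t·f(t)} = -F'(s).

L{e^(6t)} = 1/(s-6). By frequency derivative: L{t·e^(6t)} = -d/ds[1/(s-6)] = -(-1)/(s-6)² = 1/(s-6)². Then L{8·t·e^(6t)} = 8·1/(s-6)² = 8/(s-6)²

Final answer: 8/(s-6)²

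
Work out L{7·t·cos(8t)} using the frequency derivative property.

L{cos(8t)} = s/(s² + 64). Derivative: d/ds[s/(s² + 64)] = [(s² + 64) - s·2s]/(s² + 64)² = (64 - s²)/(s² + 64)². So L{t·cos(8t)} = -F'(s) = (s² - 64)/(s² + 64)². Then L{7·t·cos(8t)} = 7·(s² - 64)/(s² + 64)²

Final answer: 7·(s² - 64)/(s² + 64)²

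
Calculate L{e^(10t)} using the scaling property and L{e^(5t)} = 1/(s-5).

Using L{f(at)} = (1/a)F(s/a) with a=2 and f(t) = e^(5t): L{e^(10t)} = (1/2) · 1/((s/2)-5) = (1/2) · 2/(s-10) = 1/(s-10)

Final answer: 1/(s-10)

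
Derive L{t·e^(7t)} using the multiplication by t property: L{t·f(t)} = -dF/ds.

Using L{t^n·e^(at)} = n!/(s-a)^(n+1), L{t·e^(7t)} = 1/(s-7)^2

Final answer: 1/(s-7)^2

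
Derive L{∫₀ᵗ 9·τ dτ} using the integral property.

L{∫₀ᵗ f(τ)dτ} = F(s)/s with f(t) = 9t. F(s) = 9/s^2, so L{∫₀ᵗ 9·τ dτ} = (9/s^2)/s = 9/s^3. (Check: ∫₀ᵗ 9·τ dτ = 9t^2/2.)

Final answer: 9/s^3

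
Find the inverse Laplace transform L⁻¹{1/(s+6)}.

L⁻¹{1/(s-a)} = e^(at), so L⁻¹{1/(s+6)} = e^(-6t)

Final answer: e^(-6t)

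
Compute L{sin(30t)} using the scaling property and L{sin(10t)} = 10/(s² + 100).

Using L{f(at)} = (1/a)F(s/a) with a=3: L{sin(30t)} = (1/3) · 10/((s/3)² + 100) = (1/3) · 10·9/(s² + 900) = 30/(s² + 900)

Final answer: 30/(s² + 900)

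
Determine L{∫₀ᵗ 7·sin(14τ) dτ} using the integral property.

L{∫₀ᵗ f(τ)dτ} = F(s)/s with F(s) = 98/(s² + 196), so the result is (98/(s² + 196))/s = 98/(s(s² + 196))

Final answer: 98/(s(s² + 196))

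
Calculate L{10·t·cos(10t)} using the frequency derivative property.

L{cos(10t)} = s/(s² + 100). Derivative: d/ds[s/(s² + 100)] = [(s² + 100) - s·2s]/(s² + 100)² = (100 - s²)/(s² + 100)². So L{t·cos(10t)} = -F'(s) = (s² - 100)/(s² + 100)². Then L{10·t·cos(10t)} = 10·(s² - 100)/(s² + 100)²

Final answer: 10·(s² - 100)/(s² + 100)²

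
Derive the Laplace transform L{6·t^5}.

L{t^n} = n!/s^(n+1), so L{t^5} = 120/s^6. Then L{6·t^5} = 6·120/s^6 = 720/s^6

Final answer: 720/s^6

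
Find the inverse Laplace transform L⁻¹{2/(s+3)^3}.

L⁻¹{n!/(s-a)^(n+1)} = t^n·e^(at), so L⁻¹{2/(s+3)^3} = t^2·e^(-3t)

Final answer: t^2·e^(-3t)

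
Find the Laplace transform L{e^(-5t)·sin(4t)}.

L{e^(at)·sin(ωt)} = ω/((s-a)² + ω²), so L{e^(-5t)·sin(4t)} = 4/((s+5)² + 16)

Final answer: 4/((s+5)² + 16)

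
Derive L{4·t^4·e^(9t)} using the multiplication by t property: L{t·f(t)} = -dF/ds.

Using L{t^n·e^(at)} = n!/(s-a)^(n+1), L{t^4·e^(9t)} = 24/(s-9)^5, so L{4·t^4·e^(9t)} = 4·24/(s-9)^5 = 96/(s-9)^5

Final answer: 96/(s-9)^5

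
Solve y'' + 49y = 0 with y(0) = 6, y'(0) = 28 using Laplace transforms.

L{y''} + 49L{y} = 0. s²Y - 6s - 28 + 49Y = 0. Y(s² + 49) = 6s + 28. Y = (6s + 28)/(s² + 49). Inverting: y(t) = 6cos(7t) + 4sin(7t)

Final answer: y(t) = 6cos(7t) + 4sin(7t)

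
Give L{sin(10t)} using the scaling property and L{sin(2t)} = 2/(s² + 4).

Using L{f(at)} = (1/a)F(s/a) with a=5: L{sin(10t)} = (1/5) · 2/((s/5)² + 4) = (1/5) · 2·25/(s² + 100) = 10/(s² + 100)

Final answer: 10/(s² + 100)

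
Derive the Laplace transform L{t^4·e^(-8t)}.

L{t^n·e^(at)} = n!/(s-a)^(n+1), so L{t^4·e^(-8t)} = 24/(s+8)^5

Final answer: 24/(s+8)^5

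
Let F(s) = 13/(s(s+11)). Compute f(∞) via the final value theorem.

f(∞) = lim_{s→0} s·13/(s(s+11)) = lim_{s→0} 13/(s+11) = 13/11 = 13/11

Final answer: 13/11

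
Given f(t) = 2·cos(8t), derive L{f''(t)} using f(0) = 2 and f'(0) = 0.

F(s) = 2s/(s² + 64). L{f''(t)} = s²F(s) - sf(0) - f'(0) = 2s³/(s² + 64) - 2s = (2s³ - 2s(s² + 64))/(s² + 64) = -128s/(s² + 64)

Final answer: -128s/(s² + 64)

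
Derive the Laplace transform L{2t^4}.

L{2t^4} = 2 · L{t^4} = 2 · 24/s^5 = 48/s^5

Final answer: 48/s^5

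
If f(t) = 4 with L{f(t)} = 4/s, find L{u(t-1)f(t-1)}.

Time shift theorem: L{u(t-a)f(t-a)} = e^(-as)F(s). Here a=1, F(s) = 4/s, so L{u(t-1)f(t-1)} = e^(-s)·4/s

Final answer: e^(-s)·4/s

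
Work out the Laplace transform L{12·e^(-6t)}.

L{e^(at)} = 1/(s-a), so L{e^(-6t)} = 1/(s+6). Then L{12·e^(-6t)} = 12/(s+6)

Final answer: 12/(s+6)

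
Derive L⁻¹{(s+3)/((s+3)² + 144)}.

Using frequency shift: L⁻¹{(s-a)/((s-a)² + b²)} = e^(at)cos(bt). Here a=-3, b=12

Final answer: e^(-3t)·cos(12t)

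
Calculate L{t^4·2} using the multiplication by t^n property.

L{2} = 2/s. d^1/ds^1[1/s] = -1/s². d^2/ds^2[1/s] = 2/s^3. d^3/ds^3[1/s] = -6/s^4. d^4/ds^4[1/s] = 24/s^5. So L{t^4} = (-1)^{4}·24/s^5 = 24/s^5. Then L{t^4·2} = 2·24/s^5 = 48/s^5

Final answer: 48/s^5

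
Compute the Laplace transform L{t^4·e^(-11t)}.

L{t^n·e^(at)} = n!/(s-a)^(n+1), so L{t^4·e^(-11t)} = 24/(s+11)^5

Final answer: 24/(s+11)^5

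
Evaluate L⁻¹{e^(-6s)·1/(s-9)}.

L⁻¹{1/(s-9)} = e^(9t). By the time shift theorem, L⁻¹{e^(-as)F(s)} = u(t-a)f(t-a) with a=6, so L⁻¹{e^(-6s)·1/(s-9)} = u(t-6)·e^(9(t-6))

Final answer: u(t-6)·e^(9(t-6))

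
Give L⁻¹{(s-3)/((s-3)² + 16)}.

Using frequency shift: L⁻¹{(s-a)/((s-a)² + b²)} = e^(at)cos(bt). Here a=3, b=4

Final answer: e^(3t)·cos(4t)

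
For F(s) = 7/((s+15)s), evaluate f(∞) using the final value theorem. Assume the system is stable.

f(∞) = lim_{s→0} sF(s) = lim_{s→0} 7/(s+15) = 7/15

Final answer: 7/15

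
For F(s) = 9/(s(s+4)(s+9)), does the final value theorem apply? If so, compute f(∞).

Poles of sF(s) = 9/((s+4)(s+9)) are at s = -4 and s = -9, both in the left half-plane. Theorem applies. f(∞) = lim_{s→0} sF(s) = 9/(4·9) = 1/4

Final answer: 1/4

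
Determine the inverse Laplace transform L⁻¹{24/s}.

L⁻¹{c/s} = c, so L⁻¹{24/s} = 24

Final answer: 24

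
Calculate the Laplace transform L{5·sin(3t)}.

L{sin(ωt)} = ω/(s² + ω²), so L{sin(3t)} = 3/(s² + 9). Then L{5·sin(3t)} = 5·3/(s² + 9) = 15/(s² + 9)

Final answer: 15/(s² + 9)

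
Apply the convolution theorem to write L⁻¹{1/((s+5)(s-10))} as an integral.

1/((s+5)(s-10)) = (1/(s+5))·(1/(s-10)) = L{e^(-5t)}·L{e^(10t)}. So f(t) = e^(-5t)*e^(10t) = ∫₀ᵗ e^(-5τ)·e^(10(t-τ)) dτ

Final answer: ∫₀ᵗ e^(-5τ)·e^(10(t-τ)) dτ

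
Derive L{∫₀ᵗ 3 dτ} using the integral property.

L{∫₀ᵗ f(τ)dτ} = F(s)/s with f(t) = 3. F(s) = 3/s, so L{∫₀ᵗ 3 dτ} = (3/s)/s = 3/s². (Check: ∫₀ᵗ 3 dτ = 3t.)

Final answer: 3/s²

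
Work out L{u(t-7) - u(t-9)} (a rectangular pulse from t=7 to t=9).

L{u(t-a)} = e^(-as)/s. L{u(t-7) - u(t-9)} = (e^(-7s) - e^(-9s))/s

Final answer: (e^(-7s) - e^(-9s))/s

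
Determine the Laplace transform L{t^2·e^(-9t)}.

L{t^n·e^(at)} = n!/(s-a)^(n+1), so L{t^2·e^(-9t)} = 2/(s+9)^3

Final answer: 2/(s+9)^3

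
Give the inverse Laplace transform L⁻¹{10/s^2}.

L⁻¹{n!/s^(n+1)} = t^n with n=1. So L⁻¹{1/s^2} = t, and L⁻¹{10/s^2} = (10/1)·t = 10·t

Final answer: 10·t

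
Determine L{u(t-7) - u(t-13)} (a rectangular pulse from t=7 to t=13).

L{u(t-a)} = e^(-as)/s. L{u(t-7) - u(t-13)} = (e^(-7s) - e^(-13s))/s

Final answer: (e^(-7s) - e^(-13s))/s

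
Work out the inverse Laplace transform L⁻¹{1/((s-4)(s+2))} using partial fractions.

Decompose: A/(s-4) + B/(s+2). A = 1/6, B = -1/6. f(t) = (e^(4t) - e^(-2t))/6

Final answer: (e^(4t) - e^(-2t))/6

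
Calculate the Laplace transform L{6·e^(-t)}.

L{e^(at)} = 1/(s-a), so L{e^(-t)} = 1/(s+1). Then L{6·e^(-t)} = 6/(s+1)

Final answer: 6/(s+1)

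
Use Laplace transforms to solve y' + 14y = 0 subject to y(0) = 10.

L{y'} + 14L{y} = 0. sY - 10 + 14Y = 0. Y(s+14) = 10. Y = 10/(s+14)

Final answer: y(t) = 10e^(-14t)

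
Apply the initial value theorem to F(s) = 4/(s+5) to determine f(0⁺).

f(0⁺) = lim_{s→∞} s·4/(s+5) = lim_{s→∞} 4s/(s+5) = 4

Final answer: 4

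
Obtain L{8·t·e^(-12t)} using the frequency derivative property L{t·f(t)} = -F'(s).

L{e^(-12t)} = 1/(s+12). By frequency derivative: L{t·e^(-12t)} = -d/ds[1/(s+12)] = -(-1)/(s+12)² = 1/(s+12)². Then L{8·t·e^(-12t)} = 8·1/(s+12)² = 8/(s+12)²

Final answer: 8/(s+12)²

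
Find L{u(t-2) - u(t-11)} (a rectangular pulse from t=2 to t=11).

L{u(t-a)} = e^(-as)/s. L{u(t-2) - u(t-11)} = (e^(-2s) - e^(-11s))/s

Final answer: (e^(-2s) - e^(-11s))/s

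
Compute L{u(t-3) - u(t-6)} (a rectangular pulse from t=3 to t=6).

L{u(t-a)} = e^(-as)/s. L{u(t-3) - u(t-6)} = (e^(-3s) - e^(-6s))/s

Final answer: (e^(-3s) - e^(-6s))/s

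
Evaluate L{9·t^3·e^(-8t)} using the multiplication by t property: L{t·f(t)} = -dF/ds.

Using L{t^n·e^(at)} = n!/(s-a)^(n+1), L{t^3·e^(-8t)} = 6/(s+8)^4, so L{9·t^3·e^(-8t)} = 9·6/(s+8)^4 = 54/(s+8)^4

Final answer: 54/(s+8)^4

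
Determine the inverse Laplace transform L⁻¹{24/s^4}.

L⁻¹{n!/s^(n+1)} = t^n with n=3. So L⁻¹{6/s^4} = t^3, and L⁻¹{24/s^4} = (24/6)·t^3 = 4·t^3

Final answer: 4·t^3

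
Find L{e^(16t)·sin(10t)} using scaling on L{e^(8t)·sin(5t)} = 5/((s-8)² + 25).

Scaling with a=2: L{e^(16t)·sin(10t)} = (1/2) · 5/((s/2-8)² + 25). Simplifying: 10/((s-16)² + 100)

Final answer: 10/((s-16)² + 100)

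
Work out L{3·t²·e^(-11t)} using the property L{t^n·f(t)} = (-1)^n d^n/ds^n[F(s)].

L{e^(-11t)} = 1/(s+11). d/ds[1/(s+11)] = -1/(s+11)². d²/ds²[1/(s+11)] = 2/(s+11)³. So L{t²·e^(-11t)} = (-1)² · 2/(s+11)³ = 2/(s+11)³. Then L{3·t²·e^(-11t)} = 3·2/(s+11)³ = 6/(s+11)³

Final answer: 6/(s+11)³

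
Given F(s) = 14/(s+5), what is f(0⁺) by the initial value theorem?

f(0⁺) = lim_{s→∞} s·14/(s+5) = lim_{s→∞} 14s/(s+5) = 14

Final answer: 14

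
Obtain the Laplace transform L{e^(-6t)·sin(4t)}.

L{e^(at)·sin(ωt)} = ω/((s-a)² + ω²), so L{e^(-6t)·sin(4t)} = 4/((s+6)² + 16)

Final answer: 4/((s+6)² + 16)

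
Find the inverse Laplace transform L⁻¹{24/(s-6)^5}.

L⁻¹{n!/(s-a)^(n+1)} = t^n·e^(at), so L⁻¹{24/(s-6)^5} = t^4·e^(6t)

Final answer: t^4·e^(6t)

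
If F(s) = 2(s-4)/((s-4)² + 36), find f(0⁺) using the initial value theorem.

f(0⁺) = lim_{s→∞} sF(s) = lim_{s→∞} 2s(s-4)/((s-4)² + 36) = 2

Final answer: 2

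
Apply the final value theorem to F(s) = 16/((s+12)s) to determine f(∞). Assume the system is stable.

f(∞) = lim_{s→0} sF(s) = lim_{s→0} 16/(s+12) = 4/3

Final answer: 4/3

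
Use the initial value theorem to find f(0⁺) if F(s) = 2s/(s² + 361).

f(0⁺) = lim_{s→∞} s·2s/(s² + 361) = lim_{s→∞} 2s²/(s² + 361) = 2

Final answer: 2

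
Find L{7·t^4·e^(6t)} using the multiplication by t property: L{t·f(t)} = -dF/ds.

Using L{t^n·e^(at)} = n!/(s-a)^(n+1), L{t^4·e^(6t)} = 24/(s-6)^5, so L{7·t^4·e^(6t)} = 7·24/(s-6)^5 = 168/(s-6)^5

Final answer: 168/(s-6)^5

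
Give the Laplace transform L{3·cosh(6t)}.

L{cosh(ωt)} = s/(s² - ω²), so L{cosh(6t)} = s/(s² - 36). Then L{3·cosh(6t)} = 3·s/(s² - 36) = 3s/(s² - 36)

Final answer: 3s/(s² - 36)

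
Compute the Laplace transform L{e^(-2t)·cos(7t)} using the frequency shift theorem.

Frequency shift: L{e^(at)f(t)} = F(s-a). L{e^(-2t)·cos(7t)} = (s+2)/((s+2)² + 49)

Final answer: (s+2)/((s+2)² + 49)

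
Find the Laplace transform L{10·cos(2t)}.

L{cos(ωt)} = s/(s² + ω²), so L{cos(2t)} = s/(s² + 4). Then L{10·cos(2t)} = 10·s/(s² + 4) = 10s/(s² + 4)

Final answer: 10s/(s² + 4)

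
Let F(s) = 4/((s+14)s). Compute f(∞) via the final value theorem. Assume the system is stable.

f(∞) = lim_{s→0} sF(s) = lim_{s→0} 4/(s+14) = 2/7

Final answer: 2/7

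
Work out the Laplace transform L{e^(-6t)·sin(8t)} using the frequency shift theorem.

Frequency shift: L{e^(at)f(t)} = F(s-a). L{e^(-6t)·sin(8t)} = 8/((s+6)² + 64)

Final answer: 8/((s+6)² + 64)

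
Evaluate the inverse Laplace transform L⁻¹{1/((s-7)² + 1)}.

Using frequency shift, L⁻¹{1/((s-7)² + 1)} = e^(7t)·sin(t)

Final answer: e^(7t)·sin(t)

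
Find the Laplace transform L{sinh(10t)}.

L{sinh(ωt)} = ω/(s² - ω²), so L{sinh(10t)} = 10/(s² - 100)

Final answer: 10/(s² - 100)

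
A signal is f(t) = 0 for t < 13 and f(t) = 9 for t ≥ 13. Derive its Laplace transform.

f(t) = 9·u(t-13). L{u(t-13)} = e^(-13s)/s, so L{f(t)} = 9·e^(-13s)/s

Final answer: 9·e^(-13s)/s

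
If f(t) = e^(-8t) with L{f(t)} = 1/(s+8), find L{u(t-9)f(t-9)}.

Time shift theorem: L{u(t-a)f(t-a)} = e^(-as)F(s). Here a=9, F(s) = 1/(s+8), so L{u(t-9)f(t-9)} = e^(-9s)·1/(s+8)

Final answer: e^(-9s)·1/(s+8)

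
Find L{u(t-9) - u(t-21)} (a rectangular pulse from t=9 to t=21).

L{u(t-a)} = e^(-as)/s. L{u(t-9) - u(t-21)} = (e^(-9s) - e^(-21s))/s

Final answer: (e^(-9s) - e^(-21s))/s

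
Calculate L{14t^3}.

L{t^n} = n!/s^(n+1). So L{14t^3} = 14·3!/s^4 = 84/s^4

Final answer: 84/s^4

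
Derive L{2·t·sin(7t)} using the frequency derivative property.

L{sin(7t)} = 7/(s² + 49). By L{t·f(t)} = -F'(s): -d/ds[7/(s² + 49)] = -(7)·(-2s)/(s² + 49)² = 14s/(s² + 49)². Then L{2·t·sin(7t)} = 2·14s/(s² + 49)² = 28s/(s² + 49)²

Final answer: 28s/(s² + 49)²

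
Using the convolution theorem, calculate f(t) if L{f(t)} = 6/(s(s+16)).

6/(s(s+16)) = (6/s)·(1/(s+16)) = L{6}·L{e^(-16t)}. By convolution, f(t) = 6*e^(-16t) = ∫₀ᵗ 6·e^(-16τ) dτ = 6·(1 - e^(-16t))/16

Final answer: 6·(1 - e^(-16t))/16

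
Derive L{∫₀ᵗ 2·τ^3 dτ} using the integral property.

L{∫₀ᵗ f(τ)dτ} = F(s)/s with f(t) = 2t^3. F(s) = 12/s^4, so L{∫₀ᵗ 2·τ^3 dτ} = (12/s^4)/s = 12/s^5. (Check: ∫₀ᵗ 2·τ^3 dτ = 2t^4/4.)

Final answer: 12/s^5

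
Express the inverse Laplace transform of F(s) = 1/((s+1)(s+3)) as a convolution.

1/((s+1)(s+3)) = (1/(s+1))·(1/(s+3)) = L{e^(-t)}·L{e^(-3t)}. So f(t) = e^(-t)*e^(-3t) = ∫₀ᵗ e^(-τ)·e^(-3(t-τ)) dτ

Final answer: ∫₀ᵗ e^(-τ)·e^(-3(t-τ)) dτ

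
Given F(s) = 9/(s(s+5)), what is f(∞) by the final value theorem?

f(∞) = lim_{s→0} s·9/(s(s+5)) = lim_{s→0} 9/(s+5) = 9/5 = 9/5

Final answer: 9/5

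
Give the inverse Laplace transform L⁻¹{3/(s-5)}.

L⁻¹{1/(s-a)} = e^(at), so L⁻¹{1/(s-5)} = e^(5t), and L⁻¹{3/(s-5)} = 3·e^(5t)

Final answer: 3·e^(5t)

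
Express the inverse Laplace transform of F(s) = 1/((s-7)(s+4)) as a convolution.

1/((s-7)(s+4)) = (1/(s-7))·(1/(s+4)) = L{e^(7t)}·L{e^(-4t)}. So f(t) = e^(7t)*e^(-4t) = ∫₀ᵗ e^(7τ)·e^(-4(t-τ)) dτ

Final answer: ∫₀ᵗ e^(7τ)·e^(-4(t-τ)) dτ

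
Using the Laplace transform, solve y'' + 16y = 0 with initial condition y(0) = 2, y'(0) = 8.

L{y''} + 16L{y} = 0. s²Y - 2s - 8 + 16Y = 0. Y(s² + 16) = 2s + 8. Y = (2s + 8)/(s² + 16). Inverting: y(t) = 2cos(4t) + 2sin(4t)

Final answer: y(t) = 2cos(4t) + 2sin(4t)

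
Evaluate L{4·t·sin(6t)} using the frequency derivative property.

L{sin(6t)} = 6/(s² + 36). By L{t·f(t)} = -F'(s): -d/ds[6/(s² + 36)] = -(6)·(-2s)/(s² + 36)² = 12s/(s² + 36)². Then L{4·t·sin(6t)} = 4·12s/(s² + 36)² = 48s/(s² + 36)²

Final answer: 48s/(s² + 36)²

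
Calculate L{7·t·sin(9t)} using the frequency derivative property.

L{sin(9t)} = 9/(s² + 81). By L{t·f(t)} = -F'(s): -d/ds[9/(s² + 81)] = -(9)·(-2s)/(s² + 81)² = 18s/(s² + 81)². Then L{7·t·sin(9t)} = 7·18s/(s² + 81)² = 126s/(s² + 81)²

Final answer: 126s/(s² + 81)²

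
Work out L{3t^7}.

L{t^n} = n!/s^(n+1). So L{3t^7} = 3·7!/s^8 = 15120/s^8

Final answer: 15120/s^8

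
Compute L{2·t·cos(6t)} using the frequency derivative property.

L{cos(6t)} = s/(s² + 36). Derivative: d/ds[s/(s² + 36)] = [(s² + 36) - s·2s]/(s² + 36)² = (36 - s²)/(s² + 36)². So L{t·cos(6t)} = -F'(s) = (s² - 36)/(s² + 36)². Then L{2·t·cos(6t)} = 2·(s² - 36)/(s² + 36)²

Final answer: 2·(s² - 36)/(s² + 36)²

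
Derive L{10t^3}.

L{t^n} = n!/s^(n+1). So L{10t^3} = 10·3!/s^4 = 60/s^4

Final answer: 60/s^4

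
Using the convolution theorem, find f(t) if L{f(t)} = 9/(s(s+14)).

9/(s(s+14)) = (9/s)·(1/(s+14)) = L{9}·L{e^(-14t)}. By convolution, f(t) = 9*e^(-14t) = ∫₀ᵗ 9·e^(-14τ) dτ = 9·(1 - e^(-14t))/14

Final answer: 9·(1 - e^(-14t))/14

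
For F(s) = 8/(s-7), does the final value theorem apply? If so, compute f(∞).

sF(s) = 8s/(s-7) has a pole at s = 7 in the right half-plane. Theorem does NOT apply (unstable system; f(t) = 8·e^(7t) grows without bound).

Final answer: Not applicable (unstable)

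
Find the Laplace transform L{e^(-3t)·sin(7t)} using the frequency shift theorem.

Frequency shift: L{e^(at)f(t)} = F(s-a). L{e^(-3t)·sin(7t)} = 7/((s+3)² + 49)

Final answer: 7/((s+3)² + 49)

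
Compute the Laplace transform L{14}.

L{14} = 14 · L{1} = 14/s

Final answer: 14/s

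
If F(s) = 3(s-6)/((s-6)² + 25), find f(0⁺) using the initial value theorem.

f(0⁺) = lim_{s→∞} sF(s) = lim_{s→∞} 3s(s-6)/((s-6)² + 25) = 3

Final answer: 3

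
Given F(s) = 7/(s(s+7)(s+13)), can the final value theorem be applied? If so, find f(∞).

Poles of sF(s) = 7/((s+7)(s+13)) are at s = -7 and s = -13, both in the left half-plane. Theorem applies. f(∞) = lim_{s→0} sF(s) = 7/(7·13) = 1/13

Final answer: 1/13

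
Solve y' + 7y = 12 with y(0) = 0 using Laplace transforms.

sY + 7Y = 12/s. Y = 12/(s(s+7)). Partial fractions: Y = 12/7/s - 12/7/(s+7)

Final answer: y(t) = 12/7(1 - e^(-7t))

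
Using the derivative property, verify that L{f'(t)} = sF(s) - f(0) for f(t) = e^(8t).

f'(t) = 8e^(8t). Direct: L{f'(t)} = 8/(s-8). Property: s·1/(s-8) - 1 = (s - (s-8))/(s-8) = 8/(s-8). ✓

Final answer: 8/(s-8)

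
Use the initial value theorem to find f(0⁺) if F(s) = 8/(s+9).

f(0⁺) = lim_{s→∞} s·8/(s+9) = lim_{s→∞} 8s/(s+9) = 8

Final answer: 8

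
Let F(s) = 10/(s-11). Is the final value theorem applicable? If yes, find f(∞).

sF(s) = 10s/(s-11) has a pole at s = 11 in the right half-plane. Theorem does NOT apply (unstable system; f(t) = 10·e^(11t) grows without bound).

Final answer: Not applicable (unstable)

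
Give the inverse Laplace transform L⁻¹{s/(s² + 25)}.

L⁻¹{s/(s² + 25)} = cos(5t)

Final answer: cos(5t)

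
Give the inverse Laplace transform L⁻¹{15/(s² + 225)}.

L⁻¹{15/(s² + 225)} = sin(15t)

Final answer: sin(15t)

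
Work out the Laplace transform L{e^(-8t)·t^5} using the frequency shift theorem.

L{e^(at)·t^n} = n!/(s-a)^(n+1), so L{e^(-8t)·t^5} = 120/(s+8)^6

Final answer: 120/(s+8)^6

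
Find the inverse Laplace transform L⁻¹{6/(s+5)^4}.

L⁻¹{n!/(s-a)^(n+1)} = t^n·e^(at), so L⁻¹{6/(s+5)^4} = t^3·e^(-5t)

Final answer: t^3·e^(-5t)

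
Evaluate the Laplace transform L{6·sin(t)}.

L{sin(ωt)} = ω/(s² + ω²), so L{sin(t)} = 1/(s² + 1). Then L{6·sin(t)} = 6·1/(s² + 1) = 6/(s² + 1)

Final answer: 6/(s² + 1)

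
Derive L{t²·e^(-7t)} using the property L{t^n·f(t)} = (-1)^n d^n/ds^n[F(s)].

L{e^(-7t)} = 1/(s+7). d/ds[1/(s+7)] = -1/(s+7)². d²/ds²[1/(s+7)] = 2/(s+7)³. So L{t²·e^(-7t)} = (-1)² · 2/(s+7)³ = 2/(s+7)³

Final answer: 2/(s+7)³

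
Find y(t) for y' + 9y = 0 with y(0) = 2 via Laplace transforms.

L{y'} + 9L{y} = 0. sY - 2 + 9Y = 0. Y(s+9) = 2. Y = 2/(s+9)

Final answer: y(t) = 2e^(-9t)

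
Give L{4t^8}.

L{t^n} = n!/s^(n+1). So L{4t^8} = 4·8!/s^9 = 161280/s^9

Final answer: 161280/s^9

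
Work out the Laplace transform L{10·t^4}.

L{t^n} = n!/s^(n+1), so L{t^4} = 24/s^5. Then L{10·t^4} = 10·24/s^5 = 240/s^5

Final answer: 240/s^5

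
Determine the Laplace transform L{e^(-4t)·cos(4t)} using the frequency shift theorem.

Frequency shift: L{e^(at)f(t)} = F(s-a). L{e^(-4t)·cos(4t)} = (s+4)/((s+4)² + 16)

Final answer: (s+4)/((s+4)² + 16)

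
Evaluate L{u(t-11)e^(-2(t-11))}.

u(t-a)f(t-a) with f(t)=e^(-2t). L{e^(-2t)} = 1/(s+2). By time shift: e^(-11s)/(s+2)

Final answer: e^(-11s)/(s+2)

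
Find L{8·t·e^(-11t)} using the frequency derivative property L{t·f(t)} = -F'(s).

L{e^(-11t)} = 1/(s+11). By frequency derivative: L{t·e^(-11t)} = -d/ds[1/(s+11)] = -(-1)/(s+11)² = 1/(s+11)². Then L{8·t·e^(-11t)} = 8·1/(s+11)² = 8/(s+11)²

Final answer: 8/(s+11)²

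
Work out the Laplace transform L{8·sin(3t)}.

L{sin(ωt)} = ω/(s² + ω²), so L{sin(3t)} = 3/(s² + 9). Then L{8·sin(3t)} = 8·3/(s² + 9) = 24/(s² + 9)

Final answer: 24/(s² + 9)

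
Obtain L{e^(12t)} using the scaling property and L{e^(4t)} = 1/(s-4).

Using L{f(at)} = (1/a)F(s/a) with a=3 and f(t) = e^(4t): L{e^(12t)} = (1/3) · 1/((s/3)-4) = (1/3) · 3/(s-12) = 1/(s-12)

Final answer: 1/(s-12)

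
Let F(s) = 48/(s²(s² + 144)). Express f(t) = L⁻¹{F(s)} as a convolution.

48/(s²(s² + 144)) = (1/s²)·(48/(s² + 144)) = L{t}·L{4·sin(12t)}. So f(t) = t*(4·sin(12t)) = ∫₀ᵗ 4τ·sin(12(t-τ)) dτ

Final answer: ∫₀ᵗ 4τ·sin(12(t-τ)) dτ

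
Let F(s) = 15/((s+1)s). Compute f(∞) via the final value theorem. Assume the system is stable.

f(∞) = lim_{s→0} sF(s) = lim_{s→0} 15/(s+1) = 15

Final answer: 15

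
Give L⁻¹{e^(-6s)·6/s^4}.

L⁻¹{6/s^4} = t^3. By the time shift theorem, L⁻¹{e^(-as)F(s)} = u(t-a)f(t-a) with a=6, so L⁻¹{e^(-6s)·6/s^4} = u(t-6)·(t-6)^3

Final answer: u(t-6)·(t-6)^3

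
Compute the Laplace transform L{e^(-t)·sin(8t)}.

L{e^(at)·sin(ωt)} = ω/((s-a)² + ω²), so L{e^(-t)·sin(8t)} = 8/((s+1)² + 64)

Final answer: 8/((s+1)² + 64)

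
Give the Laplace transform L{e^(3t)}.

L{e^(at)} = 1/(s-a), so L{e^(3t)} = 1/(s-3)

Final answer: 1/(s-3)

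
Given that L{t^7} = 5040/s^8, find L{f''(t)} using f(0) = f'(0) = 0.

L{f''(t)} = s²F(s) - sf(0) - f'(0) = s²·5040/s^8 - 0 - 0 = 5040/s^6

Final answer: 5040/s^6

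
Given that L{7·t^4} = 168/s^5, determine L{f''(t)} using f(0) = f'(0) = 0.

L{f''(t)} = s²F(s) - sf(0) - f'(0) = s²·168/s^5 - 0 - 0 = 168/s^3

Final answer: 168/s^3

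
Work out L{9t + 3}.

L{9t + 3} = 9·L{t} + 3·L{1} = 9/s² + 3/s

Final answer: 9/s² + 3/s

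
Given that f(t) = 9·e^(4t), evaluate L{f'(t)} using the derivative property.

f(0) = 9, F(s) = 9/(s-4). L{f'(t)} = s·F(s) - f(0) = 9s/(s-4) - 9 = (9s - 9(s-4))/(s-4) = 36/(s-4)

Final answer: 36/(s-4)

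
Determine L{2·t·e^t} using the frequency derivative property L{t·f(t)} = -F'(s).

L{e^t} = 1/(s-1). By frequency derivative: L{t·e^t} = -d/ds[1/(s-1)] = -(-1)/(s-1)² = 1/(s-1)². Then L{2·t·e^t} = 2·1/(s-1)² = 2/(s-1)²

Final answer: 2/(s-1)²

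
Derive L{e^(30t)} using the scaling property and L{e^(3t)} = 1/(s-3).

Using L{f(at)} = (1/a)F(s/a) with a=10 and f(t) = e^(3t): L{e^(30t)} = (1/10) · 1/((s/10)-3) = (1/10) · 10/(s-30) = 1/(s-30)

Final answer: 1/(s-30)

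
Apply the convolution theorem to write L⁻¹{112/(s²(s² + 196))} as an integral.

112/(s²(s² + 196)) = (1/s²)·(112/(s² + 196)) = L{t}·L{8·sin(14t)}. So f(t) = t*(8·sin(14t)) = ∫₀ᵗ 8τ·sin(14(t-τ)) dτ

Final answer: ∫₀ᵗ 8τ·sin(14(t-τ)) dτ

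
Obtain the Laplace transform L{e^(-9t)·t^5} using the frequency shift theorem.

L{e^(at)·t^n} = n!/(s-a)^(n+1), so L{e^(-9t)·t^5} = 120/(s+9)^6

Final answer: 120/(s+9)^6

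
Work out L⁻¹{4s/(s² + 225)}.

This is the form c·s/(s² + a²) with a = 15, c = 4. L⁻¹ = 4·cos(15t)

Final answer: 4·cos(15t)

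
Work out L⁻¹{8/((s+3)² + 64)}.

Form: b/((s-a)² + b²) → e^(at)sin(bt). With a=-3, b=8

Final answer: e^(-3t)·sin(8t)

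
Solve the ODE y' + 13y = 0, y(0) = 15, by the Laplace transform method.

L{y'} + 13L{y} = 0. sY - 15 + 13Y = 0. Y(s+13) = 15. Y = 15/(s+13)

Final answer: y(t) = 15e^(-13t)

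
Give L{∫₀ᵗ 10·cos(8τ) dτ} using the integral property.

L{∫₀ᵗ f(τ)dτ} = F(s)/s with F(s) = 10s/(s² + 64), so the result is (10s/(s² + 64))/s = 10/(s² + 64)

Final answer: 10/(s² + 64)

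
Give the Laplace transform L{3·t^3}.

L{t^n} = n!/s^(n+1), so L{t^3} = 6/s^4. Then L{3·t^3} = 3·6/s^4 = 18/s^4

Final answer: 18/s^4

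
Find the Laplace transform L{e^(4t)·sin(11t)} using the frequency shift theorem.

Frequency shift: L{e^(at)f(t)} = F(s-a). L{e^(4t)·sin(11t)} = 11/((s-4)² + 121)

Final answer: 11/((s-4)² + 121)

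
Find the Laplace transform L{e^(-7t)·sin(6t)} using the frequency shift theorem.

Frequency shift: L{e^(at)f(t)} = F(s-a). L{e^(-7t)·sin(6t)} = 6/((s+7)² + 36)

Final answer: 6/((s+7)² + 36)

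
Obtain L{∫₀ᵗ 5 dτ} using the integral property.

L{∫₀ᵗ f(τ)dτ} = F(s)/s with f(t) = 5. F(s) = 5/s, so L{∫₀ᵗ 5 dτ} = (5/s)/s = 5/s². (Check: ∫₀ᵗ 5 dτ = 5t.)

Final answer: 5/s²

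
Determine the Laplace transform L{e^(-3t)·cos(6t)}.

L{e^(at)·cos(ωt)} = (s-a)/((s-a)² + ω²), so L{e^(-3t)·cos(6t)} = (s+3)/((s+3)² + 36)

Final answer: (s+3)/((s+3)² + 36)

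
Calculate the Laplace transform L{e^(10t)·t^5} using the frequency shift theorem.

L{e^(at)·t^n} = n!/(s-a)^(n+1), so L{e^(10t)·t^5} = 120/(s-10)^6

Final answer: 120/(s-10)^6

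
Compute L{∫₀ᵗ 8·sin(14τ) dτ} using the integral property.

L{∫₀ᵗ f(τ)dτ} = F(s)/s with F(s) = 112/(s² + 196), so the result is (112/(s² + 196))/s = 112/(s(s² + 196))

Final answer: 112/(s(s² + 196))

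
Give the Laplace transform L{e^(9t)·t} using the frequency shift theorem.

L{e^(at)·t^n} = n!/(s-a)^(n+1), so L{e^(9t)·t} = 1/(s-9)^2

Final answer: 1/(s-9)^2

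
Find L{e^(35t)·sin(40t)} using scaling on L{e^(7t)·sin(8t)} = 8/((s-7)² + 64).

Scaling with a=5: L{e^(35t)·sin(40t)} = (1/5) · 8/((s/5-7)² + 64). Simplifying: 40/((s-35)² + 1600)

Final answer: 40/((s-35)² + 1600)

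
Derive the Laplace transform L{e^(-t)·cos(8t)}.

L{e^(at)·cos(ωt)} = (s-a)/((s-a)² + ω²), so L{e^(-t)·cos(8t)} = (s+1)/((s+1)² + 64)

Final answer: (s+1)/((s+1)² + 64)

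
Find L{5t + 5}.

L{5t + 5} = 5·L{t} + 5·L{1} = 5/s² + 5/s

Final answer: 5/s² + 5/s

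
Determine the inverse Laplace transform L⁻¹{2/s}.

L⁻¹{c/s} = c, so L⁻¹{2/s} = 2

Final answer: 2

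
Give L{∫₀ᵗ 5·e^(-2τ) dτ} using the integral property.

L{∫₀ᵗ f(τ)dτ} = F(s)/s with F(s) = 5/(s+2), so L{∫₀ᵗ 5·e^(-2τ) dτ} = 5/(s(s+2))

Final answer: 5/(s(s+2))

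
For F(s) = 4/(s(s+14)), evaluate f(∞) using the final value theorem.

f(∞) = lim_{s→0} s·4/(s(s+14)) = lim_{s→0} 4/(s+14) = 4/14 = 2/7

Final answer: 2/7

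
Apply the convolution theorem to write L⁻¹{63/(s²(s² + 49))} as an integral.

63/(s²(s² + 49)) = (1/s²)·(63/(s² + 49)) = L{t}·L{9·sin(7t)}. So f(t) = t*(9·sin(7t)) = ∫₀ᵗ 9τ·sin(7(t-τ)) dτ

Final answer: ∫₀ᵗ 9τ·sin(7(t-τ)) dτ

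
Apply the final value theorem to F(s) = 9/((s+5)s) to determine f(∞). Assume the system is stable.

f(∞) = lim_{s→0} sF(s) = lim_{s→0} 9/(s+5) = 9/5

Final answer: 9/5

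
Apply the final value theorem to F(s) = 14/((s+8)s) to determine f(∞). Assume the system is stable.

f(∞) = lim_{s→0} sF(s) = lim_{s→0} 14/(s+8) = 7/4

Final answer: 7/4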